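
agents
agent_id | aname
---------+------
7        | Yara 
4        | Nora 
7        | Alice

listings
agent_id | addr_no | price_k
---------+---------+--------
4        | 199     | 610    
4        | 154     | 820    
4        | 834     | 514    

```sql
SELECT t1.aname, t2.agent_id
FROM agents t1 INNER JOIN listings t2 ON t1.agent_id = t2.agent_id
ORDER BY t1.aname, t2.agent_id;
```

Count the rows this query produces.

3

INNER JOIN keeps only pairs where the ON condition holds.
Matching on t1.agent_id = t2.agent_id.
- t1[0] agent_id=7 → no match; dropped.
- t1[1] agent_id=4 → 3 match(es) in t2 → 3 row(s).
- t1[2] agent_id=7 → no match; dropped.
Total: 3 rows.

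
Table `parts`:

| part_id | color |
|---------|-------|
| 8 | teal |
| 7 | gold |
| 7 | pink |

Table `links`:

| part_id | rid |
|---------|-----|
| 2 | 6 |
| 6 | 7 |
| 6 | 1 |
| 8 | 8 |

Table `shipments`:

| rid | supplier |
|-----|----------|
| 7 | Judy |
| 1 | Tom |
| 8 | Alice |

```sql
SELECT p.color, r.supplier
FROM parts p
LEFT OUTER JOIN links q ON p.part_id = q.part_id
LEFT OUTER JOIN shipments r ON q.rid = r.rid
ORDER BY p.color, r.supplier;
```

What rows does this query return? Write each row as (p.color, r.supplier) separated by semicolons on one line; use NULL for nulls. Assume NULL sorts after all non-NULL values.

(gold, NULL); (pink, NULL); (teal, Alice)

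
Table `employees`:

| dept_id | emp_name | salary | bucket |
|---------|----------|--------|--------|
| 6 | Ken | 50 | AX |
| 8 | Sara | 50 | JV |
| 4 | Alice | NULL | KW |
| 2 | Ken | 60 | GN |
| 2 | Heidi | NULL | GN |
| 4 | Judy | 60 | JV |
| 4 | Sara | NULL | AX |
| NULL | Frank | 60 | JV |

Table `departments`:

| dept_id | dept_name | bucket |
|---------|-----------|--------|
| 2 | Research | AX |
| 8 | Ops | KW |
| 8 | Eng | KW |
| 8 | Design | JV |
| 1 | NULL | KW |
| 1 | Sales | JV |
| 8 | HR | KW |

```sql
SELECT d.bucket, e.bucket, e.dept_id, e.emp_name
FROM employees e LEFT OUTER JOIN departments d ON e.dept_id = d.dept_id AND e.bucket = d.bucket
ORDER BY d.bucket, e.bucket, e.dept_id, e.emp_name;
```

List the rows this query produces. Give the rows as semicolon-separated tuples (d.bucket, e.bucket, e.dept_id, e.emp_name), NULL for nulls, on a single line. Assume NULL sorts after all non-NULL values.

(JV, JV, 8, Sara); (NULL, AX, 4, Sara); (NULL, AX, 6, Ken); (NULL, GN, 2, Heidi); (NULL, GN, 2, Ken); (NULL, JV, 4, Judy); (NULL, JV, NULL, Frank); (NULL, KW, 4, Alice)

LEFT JOIN keeps every row from `employees`; unmatched rows get NULL for `departments`'s columns.
Matching on e.dept_id = d.dept_id AND e.bucket = d.bucket. A NULL in a compared column never satisfies the condition.
- e[0] dept_id=6, bucket=AX → no match; kept with NULLs on the d side.
- e[1] dept_id=8, bucket=JV → 1 match(es) in d → 1 row(s).
- e[2] dept_id=4, bucket=KW → no match; kept with NULLs on the d side.
- e[3] dept_id=2, bucket=GN → no match; kept with NULLs on the d side.
- e[4] dept_id=2, bucket=GN → no match; kept with NULLs on the d side.
- e[5] dept_id=4, bucket=JV → no match; kept with NULLs on the d side.
- e[6] dept_id=4, bucket=AX → no match; kept with NULLs on the d side.
- e[7] dept_id=NULL, bucket=JV → no match; kept with NULLs on the d side.
After projecting and ordering:
d.bucket | e.bucket | e.dept_id | e.emp_name
JV | JV | 8 | Sara
NULL | AX | 4 | Sara
NULL | AX | 6 | Ken
NULL | GN | 2 | Heidi
NULL | GN | 2 | Ken
NULL | JV | 4 | Judy
NULL | JV | NULL | Frank
NULL | KW | 4 | Alice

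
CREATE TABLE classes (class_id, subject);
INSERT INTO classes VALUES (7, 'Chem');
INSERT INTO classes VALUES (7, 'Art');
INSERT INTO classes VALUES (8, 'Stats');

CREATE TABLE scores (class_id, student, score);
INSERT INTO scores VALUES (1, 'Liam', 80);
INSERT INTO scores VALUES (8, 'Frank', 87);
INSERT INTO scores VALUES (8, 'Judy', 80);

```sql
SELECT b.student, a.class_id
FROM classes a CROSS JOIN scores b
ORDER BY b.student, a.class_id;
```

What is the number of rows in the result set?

9

CROSS JOIN pairs every row of `classes` with every row of `scores`: 3 × 3 = 9 rows.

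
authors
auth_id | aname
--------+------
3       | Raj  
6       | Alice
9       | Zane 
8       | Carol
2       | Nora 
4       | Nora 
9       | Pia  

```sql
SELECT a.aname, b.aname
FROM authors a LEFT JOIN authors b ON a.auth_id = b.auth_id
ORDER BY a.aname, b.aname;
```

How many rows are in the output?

LEFT JOIN keeps every row from `authors a`; unmatched rows get NULL for `authors b`'s columns.
Matching on a.auth_id = b.auth_id.
Matched pairs: 9; unmatched a rows kept: 0.
Total: 9 rows.

9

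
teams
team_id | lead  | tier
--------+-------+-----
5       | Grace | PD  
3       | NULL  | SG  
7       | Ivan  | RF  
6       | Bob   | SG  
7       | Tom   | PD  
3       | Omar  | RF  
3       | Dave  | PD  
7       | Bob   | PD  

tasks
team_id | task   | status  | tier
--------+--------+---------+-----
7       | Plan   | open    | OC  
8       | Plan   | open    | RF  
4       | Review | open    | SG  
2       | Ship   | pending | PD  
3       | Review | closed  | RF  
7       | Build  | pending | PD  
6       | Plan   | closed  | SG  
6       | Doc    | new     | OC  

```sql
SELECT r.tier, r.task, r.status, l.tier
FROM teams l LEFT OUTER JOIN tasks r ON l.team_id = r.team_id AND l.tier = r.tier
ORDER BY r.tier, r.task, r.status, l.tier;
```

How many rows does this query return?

8

LEFT JOIN keeps every row from `teams`; unmatched rows get NULL for `tasks`'s columns.
Matching on l.team_id = r.team_id AND l.tier = r.tier.
- l row (team_id=5, tier=PD): no match → kept, r columns NULL.
- l row (team_id=3, tier=SG): no match → kept, r columns NULL.
- l row (team_id=7, tier=RF): no match → kept, r columns NULL.
- l row (team_id=6, tier=SG): matches 1 r row(s) → 1 output row(s).
- l row (team_id=7, tier=PD): matches 1 r row(s) → 1 output row(s).
- l row (team_id=3, tier=RF): matches 1 r row(s) → 1 output row(s).
- l row (team_id=3, tier=PD): no match → kept, r columns NULL.
- l row (team_id=7, tier=PD): matches 1 r row(s) → 1 output row(s).
Total: 4 matched + 4 padded = 8 rows.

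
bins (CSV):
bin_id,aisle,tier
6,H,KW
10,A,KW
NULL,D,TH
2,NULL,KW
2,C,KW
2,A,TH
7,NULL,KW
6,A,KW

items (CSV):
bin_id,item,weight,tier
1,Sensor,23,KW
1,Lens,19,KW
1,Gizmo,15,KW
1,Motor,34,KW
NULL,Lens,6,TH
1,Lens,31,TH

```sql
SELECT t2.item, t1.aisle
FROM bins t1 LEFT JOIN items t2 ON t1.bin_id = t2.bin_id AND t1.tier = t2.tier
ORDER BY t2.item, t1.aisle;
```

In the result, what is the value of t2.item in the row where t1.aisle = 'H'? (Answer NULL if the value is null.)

NULL

LEFT JOIN keeps every row from `bins`; unmatched rows get NULL for `items`'s columns.
Matching on t1.bin_id = t2.bin_id AND t1.tier = t2.tier. A NULL in a compared column never satisfies the condition.
- bin_id=6, tier=KW: no t2 row matches, row kept with t2 columns NULL.
- bin_id=10, tier=KW: no t2 row matches, row kept with t2 columns NULL.
- bin_id=NULL, tier=TH: no t2 row matches, row kept with t2 columns NULL.
- bin_id=2, tier=KW: no t2 row matches, row kept with t2 columns NULL.
- bin_id=2, tier=KW: no t2 row matches, row kept with t2 columns NULL.
- bin_id=2, tier=TH: no t2 row matches, row kept with t2 columns NULL.
- bin_id=7, tier=KW: no t2 row matches, row kept with t2 columns NULL.
- bin_id=6, tier=KW: no t2 row matches, row kept with t2 columns NULL.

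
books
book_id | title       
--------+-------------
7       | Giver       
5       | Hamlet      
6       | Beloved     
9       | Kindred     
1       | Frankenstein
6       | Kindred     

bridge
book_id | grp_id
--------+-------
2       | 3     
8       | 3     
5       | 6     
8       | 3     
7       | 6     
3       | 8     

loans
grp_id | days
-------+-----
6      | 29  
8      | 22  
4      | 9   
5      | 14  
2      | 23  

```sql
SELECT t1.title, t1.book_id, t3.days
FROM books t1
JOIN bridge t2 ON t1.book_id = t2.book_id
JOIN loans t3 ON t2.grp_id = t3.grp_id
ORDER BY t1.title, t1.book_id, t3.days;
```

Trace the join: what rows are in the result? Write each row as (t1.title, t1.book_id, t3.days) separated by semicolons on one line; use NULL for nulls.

Joins associate left-to-right: books INNER JOIN bridge on book_id gives 2 intermediate row(s).
Then INNER JOIN `loans t3` on grp_id: keep only rows whose t2.grp_id appears in t3.

(Giver, 7, 29); (Hamlet, 5, 29)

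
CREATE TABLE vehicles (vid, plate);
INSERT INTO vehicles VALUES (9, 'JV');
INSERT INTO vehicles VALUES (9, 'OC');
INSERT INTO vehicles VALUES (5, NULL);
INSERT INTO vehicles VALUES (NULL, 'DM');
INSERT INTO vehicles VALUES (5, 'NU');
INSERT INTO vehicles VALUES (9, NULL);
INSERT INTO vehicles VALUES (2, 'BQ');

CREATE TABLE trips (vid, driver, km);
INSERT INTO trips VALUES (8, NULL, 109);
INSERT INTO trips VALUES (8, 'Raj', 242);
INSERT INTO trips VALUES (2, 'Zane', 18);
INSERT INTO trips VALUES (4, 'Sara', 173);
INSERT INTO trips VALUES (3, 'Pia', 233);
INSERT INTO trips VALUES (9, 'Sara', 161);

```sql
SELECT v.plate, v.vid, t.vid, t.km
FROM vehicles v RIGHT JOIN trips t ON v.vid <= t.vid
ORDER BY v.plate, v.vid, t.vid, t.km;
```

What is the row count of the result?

RIGHT JOIN keeps every row from `trips`; unmatched rows get NULL for `vehicles`'s columns.
Matching on v.vid <= t.vid. A NULL in a compared column never satisfies the condition.
- v row (vid=9): matches 1 t row(s) → 1 output row(s).
- v row (vid=9): matches 1 t row(s) → 1 output row(s).
- v row (vid=5): matches 3 t row(s) → 3 output row(s).
- v row (vid=NULL): no match.
- v row (vid=5): matches 3 t row(s) → 3 output row(s).
- v row (vid=9): matches 1 t row(s) → 1 output row(s).
- v row (vid=2): matches 6 t row(s) → 6 output row(s).
- every t row matched at least one v row.
Total: 15 rows.

15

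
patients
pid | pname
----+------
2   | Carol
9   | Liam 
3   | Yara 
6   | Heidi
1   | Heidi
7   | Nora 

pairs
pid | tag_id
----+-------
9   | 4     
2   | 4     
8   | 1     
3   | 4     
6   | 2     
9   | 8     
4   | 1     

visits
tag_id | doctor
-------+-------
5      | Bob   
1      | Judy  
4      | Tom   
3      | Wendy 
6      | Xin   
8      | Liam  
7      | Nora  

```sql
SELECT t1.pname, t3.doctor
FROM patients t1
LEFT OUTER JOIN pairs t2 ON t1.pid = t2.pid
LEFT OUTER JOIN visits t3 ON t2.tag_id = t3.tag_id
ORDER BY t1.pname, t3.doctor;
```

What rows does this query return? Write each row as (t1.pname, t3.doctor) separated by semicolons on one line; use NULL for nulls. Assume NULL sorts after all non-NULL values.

(Carol, Tom); (Heidi, NULL); (Heidi, NULL); (Liam, Liam); (Liam, Tom); (Nora, NULL); (Yara, Tom)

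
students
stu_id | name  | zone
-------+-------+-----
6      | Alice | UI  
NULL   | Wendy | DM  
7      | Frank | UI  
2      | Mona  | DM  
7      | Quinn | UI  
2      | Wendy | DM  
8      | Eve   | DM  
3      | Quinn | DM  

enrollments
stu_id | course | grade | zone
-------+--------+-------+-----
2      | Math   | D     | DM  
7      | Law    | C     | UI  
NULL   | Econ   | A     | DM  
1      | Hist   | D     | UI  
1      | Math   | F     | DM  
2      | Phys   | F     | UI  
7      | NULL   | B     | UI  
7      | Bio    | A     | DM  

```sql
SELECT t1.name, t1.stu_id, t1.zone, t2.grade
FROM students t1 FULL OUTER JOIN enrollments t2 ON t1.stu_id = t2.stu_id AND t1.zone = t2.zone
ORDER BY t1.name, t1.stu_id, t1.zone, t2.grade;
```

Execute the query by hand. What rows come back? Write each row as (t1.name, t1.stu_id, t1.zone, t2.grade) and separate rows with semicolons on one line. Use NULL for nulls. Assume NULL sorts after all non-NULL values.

FULL OUTER JOIN keeps every row from both sides; unmatched rows get NULL for the other side's columns.
Matching on t1.stu_id = t2.stu_id AND t1.zone = t2.zone. A NULL in a compared column never satisfies the condition.
Matched pairs: 6; unmatched t1 rows kept: 4; unmatched t2 rows kept: 5.

(Alice, 6, UI, NULL); (Eve, 8, DM, NULL); (Frank, 7, UI, B); (Frank, 7, UI, C); (Mona, 2, DM, D); (Quinn, 3, DM, NULL); (Quinn, 7, UI, B); (Quinn, 7, UI, C); (Wendy, 2, DM, D); (Wendy, NULL, DM, NULL); (NULL, NULL, NULL, A); (NULL, NULL, NULL, A); (NULL, NULL, NULL, D); (NULL, NULL, NULL, F); (NULL, NULL, NULL, F)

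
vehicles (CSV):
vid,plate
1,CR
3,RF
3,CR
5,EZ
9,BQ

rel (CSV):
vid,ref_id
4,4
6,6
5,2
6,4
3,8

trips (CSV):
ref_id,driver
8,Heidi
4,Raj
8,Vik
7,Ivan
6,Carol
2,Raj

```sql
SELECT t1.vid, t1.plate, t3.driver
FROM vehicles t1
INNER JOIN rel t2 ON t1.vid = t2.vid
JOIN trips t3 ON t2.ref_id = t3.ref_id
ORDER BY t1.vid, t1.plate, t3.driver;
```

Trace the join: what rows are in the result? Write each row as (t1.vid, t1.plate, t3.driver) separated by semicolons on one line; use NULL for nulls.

Evaluate left to right. First `vehicles t1 INNER JOIN rel t2` on vid: 3 row(s).
Then INNER JOIN `trips t3` on ref_id: keep only rows whose t2.ref_id appears in t3.

(3, CR, Heidi); (3, CR, Vik); (3, RF, Heidi); (3, RF, Vik); (5, EZ, Raj)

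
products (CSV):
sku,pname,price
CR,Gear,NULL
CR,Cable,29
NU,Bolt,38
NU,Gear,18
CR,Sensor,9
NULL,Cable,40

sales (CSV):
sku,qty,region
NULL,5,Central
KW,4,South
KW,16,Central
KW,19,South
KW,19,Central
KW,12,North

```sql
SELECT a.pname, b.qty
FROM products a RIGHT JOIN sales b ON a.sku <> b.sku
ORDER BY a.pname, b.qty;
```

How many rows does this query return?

RIGHT JOIN keeps every row from `sales`; unmatched rows get NULL for `products`'s columns.
Matching on a.sku <> b.sku. A NULL in a compared column never satisfies the condition.
- a[0] sku=CR → 5 match(es) in b → 5 row(s).
- a[1] sku=CR → 5 match(es) in b → 5 row(s).
- a[2] sku=NU → 5 match(es) in b → 5 row(s).
- a[3] sku=NU → 5 match(es) in b → 5 row(s).
- a[4] sku=CR → 5 match(es) in b → 5 row(s).
- a[5] sku=NULL → no match.
- 1 row(s) from b found no a partner → padded with NULL.
Total: 25 matched + 1 padded = 26 rows.

26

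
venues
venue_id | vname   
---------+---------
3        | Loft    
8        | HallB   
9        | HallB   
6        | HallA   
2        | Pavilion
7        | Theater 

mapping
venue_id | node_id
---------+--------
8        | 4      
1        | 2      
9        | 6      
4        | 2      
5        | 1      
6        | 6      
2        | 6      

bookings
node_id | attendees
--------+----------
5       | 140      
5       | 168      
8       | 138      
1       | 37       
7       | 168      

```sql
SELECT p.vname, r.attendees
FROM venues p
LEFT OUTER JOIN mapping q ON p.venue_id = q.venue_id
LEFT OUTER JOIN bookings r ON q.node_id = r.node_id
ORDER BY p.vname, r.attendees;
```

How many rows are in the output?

Joins associate left-to-right: venues LEFT JOIN mapping on venue_id gives 6 intermediate row(s).
Then LEFT JOIN `bookings r` on node_id: each of those 6 rows is kept; rows whose q.node_id has no match in r get NULL for r's columns.
Result: 6 row(s).

6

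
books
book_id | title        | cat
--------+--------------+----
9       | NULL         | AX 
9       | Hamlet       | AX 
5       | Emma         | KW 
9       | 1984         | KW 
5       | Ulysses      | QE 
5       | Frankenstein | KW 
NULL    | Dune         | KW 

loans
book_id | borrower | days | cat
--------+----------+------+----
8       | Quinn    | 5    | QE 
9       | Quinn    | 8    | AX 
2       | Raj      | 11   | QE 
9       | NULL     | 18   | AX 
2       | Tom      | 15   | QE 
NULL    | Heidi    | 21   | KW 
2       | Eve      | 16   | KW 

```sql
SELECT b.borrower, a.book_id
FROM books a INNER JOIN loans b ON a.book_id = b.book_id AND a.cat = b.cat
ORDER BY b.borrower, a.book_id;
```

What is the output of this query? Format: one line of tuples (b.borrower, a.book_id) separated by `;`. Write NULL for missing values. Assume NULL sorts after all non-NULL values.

INNER JOIN keeps only pairs where the ON condition holds.
Matching on a.book_id = b.book_id AND a.cat = b.cat. A NULL in a compared column never satisfies the condition.
Matched pairs: 4.

(Quinn, 9); (Quinn, 9); (NULL, 9); (NULL, 9)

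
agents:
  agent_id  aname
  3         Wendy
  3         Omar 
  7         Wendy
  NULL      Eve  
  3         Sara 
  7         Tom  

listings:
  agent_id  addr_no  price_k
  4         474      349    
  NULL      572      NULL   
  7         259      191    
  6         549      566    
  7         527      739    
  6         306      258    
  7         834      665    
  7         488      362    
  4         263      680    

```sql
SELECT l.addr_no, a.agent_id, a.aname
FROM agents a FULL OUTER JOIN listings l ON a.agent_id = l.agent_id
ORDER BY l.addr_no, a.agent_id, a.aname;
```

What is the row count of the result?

FULL OUTER JOIN keeps every row from both sides; unmatched rows get NULL for the other side's columns.
Matching on a.agent_id = l.agent_id. A NULL in a compared column never satisfies the condition.
- a (agent_id=3) has no partner → padded with NULL.
- a (agent_id=3) has no partner → padded with NULL.
- a (agent_id=7) pairs with 4 row(s) of l.
- a (agent_id=NULL) has no partner → padded with NULL.
- a (agent_id=3) has no partner → padded with NULL.
- a (agent_id=7) pairs with 4 row(s) of l.
- 5 l row(s) had no a match → kept, a columns NULL.
Total: 8 matched + 9 padded = 17 rows.

17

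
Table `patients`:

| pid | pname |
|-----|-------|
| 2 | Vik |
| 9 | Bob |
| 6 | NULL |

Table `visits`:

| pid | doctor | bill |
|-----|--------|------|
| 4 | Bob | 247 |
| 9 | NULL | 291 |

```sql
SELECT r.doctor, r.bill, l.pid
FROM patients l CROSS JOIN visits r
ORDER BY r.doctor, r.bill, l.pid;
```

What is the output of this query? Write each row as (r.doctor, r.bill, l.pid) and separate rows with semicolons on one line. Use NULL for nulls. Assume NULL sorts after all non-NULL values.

(Bob, 247, 2); (Bob, 247, 6); (Bob, 247, 9); (NULL, 291, 2); (NULL, 291, 6); (NULL, 291, 9)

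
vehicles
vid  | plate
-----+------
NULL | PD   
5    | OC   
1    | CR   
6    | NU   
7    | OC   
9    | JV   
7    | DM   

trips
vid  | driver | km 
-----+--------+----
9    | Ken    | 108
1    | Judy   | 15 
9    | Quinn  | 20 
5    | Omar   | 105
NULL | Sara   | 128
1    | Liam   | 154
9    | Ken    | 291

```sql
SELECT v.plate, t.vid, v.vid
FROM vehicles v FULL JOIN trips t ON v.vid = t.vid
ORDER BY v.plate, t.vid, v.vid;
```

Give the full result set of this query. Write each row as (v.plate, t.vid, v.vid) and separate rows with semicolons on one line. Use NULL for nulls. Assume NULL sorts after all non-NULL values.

FULL OUTER JOIN keeps every row from both sides; unmatched rows get NULL for the other side's columns.
Matching on v.vid = t.vid. A NULL in a compared column never satisfies the condition.
- v[0] vid=NULL → no match; kept with NULLs on the t side.
- v[1] vid=5 → 1 match(es) in t → 1 row(s).
- v[2] vid=1 → 2 match(es) in t → 2 row(s).
- v[3] vid=6 → no match; kept with NULLs on the t side.
- v[4] vid=7 → no match; kept with NULLs on the t side.
- v[5] vid=9 → 3 match(es) in t → 3 row(s).
- v[6] vid=7 → no match; kept with NULLs on the t side.
- plus 1 unmatched t row(s), each kept with NULL v columns.

(CR, 1, 1); (CR, 1, 1); (DM, NULL, 7); (JV, 9, 9); (JV, 9, 9); (JV, 9, 9); (NU, NULL, 6); (OC, 5, 5); (OC, NULL, 7); (PD, NULL, NULL); (NULL, NULL, NULL)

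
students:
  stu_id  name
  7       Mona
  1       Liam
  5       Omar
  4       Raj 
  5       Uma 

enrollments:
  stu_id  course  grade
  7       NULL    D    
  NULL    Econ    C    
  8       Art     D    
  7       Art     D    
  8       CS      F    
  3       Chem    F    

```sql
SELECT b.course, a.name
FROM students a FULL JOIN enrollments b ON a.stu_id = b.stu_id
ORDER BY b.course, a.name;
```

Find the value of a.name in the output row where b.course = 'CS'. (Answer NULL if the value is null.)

NULL

FULL OUTER JOIN keeps every row from both sides; unmatched rows get NULL for the other side's columns.
Matching on a.stu_id = b.stu_id. A NULL in a compared column never satisfies the condition.
Matched pairs: 2; unmatched a rows kept: 4; unmatched b rows kept: 4.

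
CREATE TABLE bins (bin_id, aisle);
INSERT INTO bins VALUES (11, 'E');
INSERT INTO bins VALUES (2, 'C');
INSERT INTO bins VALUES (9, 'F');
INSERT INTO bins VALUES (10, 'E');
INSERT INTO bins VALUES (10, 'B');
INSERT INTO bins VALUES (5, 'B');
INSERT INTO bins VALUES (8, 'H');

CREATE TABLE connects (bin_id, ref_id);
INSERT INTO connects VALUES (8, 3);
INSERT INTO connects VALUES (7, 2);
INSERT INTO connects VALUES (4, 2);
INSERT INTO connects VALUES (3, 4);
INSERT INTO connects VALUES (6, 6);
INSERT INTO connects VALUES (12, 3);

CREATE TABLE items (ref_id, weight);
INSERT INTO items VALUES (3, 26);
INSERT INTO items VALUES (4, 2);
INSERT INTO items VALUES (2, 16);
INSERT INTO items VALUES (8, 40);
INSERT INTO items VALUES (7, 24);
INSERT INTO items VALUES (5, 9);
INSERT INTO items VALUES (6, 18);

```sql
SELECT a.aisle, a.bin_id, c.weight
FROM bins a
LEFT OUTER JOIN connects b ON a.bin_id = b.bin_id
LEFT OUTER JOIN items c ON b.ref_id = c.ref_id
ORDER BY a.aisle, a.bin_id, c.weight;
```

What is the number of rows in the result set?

Joins associate left-to-right: bins LEFT JOIN connects on bin_id gives 7 intermediate row(s).
Then LEFT JOIN `items c` on ref_id: each of those 7 rows is kept; rows whose b.ref_id has no match in c get NULL for c's columns.
Result: 7 row(s).

7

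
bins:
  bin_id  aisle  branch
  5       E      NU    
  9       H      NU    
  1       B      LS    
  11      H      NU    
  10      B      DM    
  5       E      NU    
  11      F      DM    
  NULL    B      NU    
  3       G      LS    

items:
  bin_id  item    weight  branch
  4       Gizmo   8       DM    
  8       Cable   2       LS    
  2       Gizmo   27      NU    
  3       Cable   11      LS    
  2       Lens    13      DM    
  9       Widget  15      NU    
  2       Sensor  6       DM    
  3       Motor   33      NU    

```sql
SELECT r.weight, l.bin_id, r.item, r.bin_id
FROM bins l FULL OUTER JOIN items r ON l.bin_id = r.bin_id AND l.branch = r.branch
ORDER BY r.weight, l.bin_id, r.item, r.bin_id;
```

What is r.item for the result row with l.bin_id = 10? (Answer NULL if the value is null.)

NULL

FULL OUTER JOIN keeps every row from both sides; unmatched rows get NULL for the other side's columns.
Matching on l.bin_id = r.bin_id AND l.branch = r.branch. A NULL in a compared column never satisfies the condition.
Matched pairs: 2; unmatched l rows kept: 7; unmatched r rows kept: 6.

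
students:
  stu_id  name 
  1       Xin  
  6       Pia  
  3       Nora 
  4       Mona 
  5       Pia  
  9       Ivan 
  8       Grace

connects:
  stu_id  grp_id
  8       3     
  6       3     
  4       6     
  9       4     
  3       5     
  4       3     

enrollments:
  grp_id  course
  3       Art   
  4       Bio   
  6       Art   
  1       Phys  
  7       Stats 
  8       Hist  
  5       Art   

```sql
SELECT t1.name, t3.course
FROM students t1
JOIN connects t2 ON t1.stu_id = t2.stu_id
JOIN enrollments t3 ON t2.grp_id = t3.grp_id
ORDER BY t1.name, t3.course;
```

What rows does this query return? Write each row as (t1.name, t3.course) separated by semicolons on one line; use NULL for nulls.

Joins associate left-to-right: students INNER JOIN connects on stu_id gives 6 intermediate row(s).
Then INNER JOIN `enrollments t3` on grp_id: keep only rows whose t2.grp_id appears in t3.

(Grace, Art); (Ivan, Bio); (Mona, Art); (Mona, Art); (Nora, Art); (Pia, Art)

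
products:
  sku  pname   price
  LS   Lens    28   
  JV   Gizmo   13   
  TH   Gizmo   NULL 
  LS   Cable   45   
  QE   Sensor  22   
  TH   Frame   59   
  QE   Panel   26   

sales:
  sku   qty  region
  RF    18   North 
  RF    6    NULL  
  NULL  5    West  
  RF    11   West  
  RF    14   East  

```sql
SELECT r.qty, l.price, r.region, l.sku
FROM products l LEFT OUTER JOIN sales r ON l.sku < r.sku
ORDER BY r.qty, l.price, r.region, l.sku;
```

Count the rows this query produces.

LEFT JOIN keeps every row from `products`; unmatched rows get NULL for `sales`'s columns.
Matching on l.sku < r.sku. A NULL in a compared column never satisfies the condition.
Matched pairs: 20; unmatched l rows kept: 2.
Total: 20 matched + 2 padded = 22 rows.

22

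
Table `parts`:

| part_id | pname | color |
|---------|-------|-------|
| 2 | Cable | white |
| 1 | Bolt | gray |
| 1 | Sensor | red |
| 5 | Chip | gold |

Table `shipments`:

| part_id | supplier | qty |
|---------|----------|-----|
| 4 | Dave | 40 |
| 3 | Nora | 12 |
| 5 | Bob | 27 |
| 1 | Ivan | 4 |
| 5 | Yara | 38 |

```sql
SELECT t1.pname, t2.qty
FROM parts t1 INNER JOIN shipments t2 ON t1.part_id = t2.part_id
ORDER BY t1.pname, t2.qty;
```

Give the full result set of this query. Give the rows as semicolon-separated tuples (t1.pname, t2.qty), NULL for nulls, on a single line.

(Bolt, 4); (Chip, 27); (Chip, 38); (Sensor, 4)

INNER JOIN keeps only pairs where the ON condition holds.
Matching on t1.part_id = t2.part_id.
Matched pairs: 4.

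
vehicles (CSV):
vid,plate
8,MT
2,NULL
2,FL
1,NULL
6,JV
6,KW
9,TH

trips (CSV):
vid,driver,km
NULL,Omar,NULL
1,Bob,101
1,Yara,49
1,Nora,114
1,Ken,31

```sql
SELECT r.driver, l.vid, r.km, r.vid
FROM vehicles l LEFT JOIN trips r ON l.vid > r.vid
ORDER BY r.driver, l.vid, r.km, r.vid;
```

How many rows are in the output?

LEFT JOIN keeps every row from `vehicles`; unmatched rows get NULL for `trips`'s columns.
Matching on l.vid > r.vid. A NULL in a compared column never satisfies the condition.
Matched pairs: 24; unmatched l rows kept: 1.
Total: 24 matched + 1 padded = 25 rows.

25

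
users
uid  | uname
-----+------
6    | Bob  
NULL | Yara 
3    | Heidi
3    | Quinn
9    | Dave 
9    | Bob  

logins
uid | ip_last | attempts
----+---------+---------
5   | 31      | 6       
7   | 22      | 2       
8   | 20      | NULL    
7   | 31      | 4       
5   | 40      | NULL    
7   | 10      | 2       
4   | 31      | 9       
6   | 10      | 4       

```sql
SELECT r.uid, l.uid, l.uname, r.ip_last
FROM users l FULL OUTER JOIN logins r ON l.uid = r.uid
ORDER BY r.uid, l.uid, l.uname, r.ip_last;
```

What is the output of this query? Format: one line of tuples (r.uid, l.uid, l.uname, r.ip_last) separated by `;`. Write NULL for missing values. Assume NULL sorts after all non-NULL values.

(4, NULL, NULL, 31); (5, NULL, NULL, 31); (5, NULL, NULL, 40); (6, 6, Bob, 10); (7, NULL, NULL, 10); (7, NULL, NULL, 22); (7, NULL, NULL, 31); (8, NULL, NULL, 20); (NULL, 3, Heidi, NULL); (NULL, 3, Quinn, NULL); (NULL, 9, Bob, NULL); (NULL, 9, Dave, NULL); (NULL, NULL, Yara, NULL)

FULL OUTER JOIN keeps every row from both sides; unmatched rows get NULL for the other side's columns.
Matching on l.uid = r.uid. A NULL in a compared column never satisfies the condition.
Matched pairs: 1; unmatched l rows kept: 5; unmatched r rows kept: 7.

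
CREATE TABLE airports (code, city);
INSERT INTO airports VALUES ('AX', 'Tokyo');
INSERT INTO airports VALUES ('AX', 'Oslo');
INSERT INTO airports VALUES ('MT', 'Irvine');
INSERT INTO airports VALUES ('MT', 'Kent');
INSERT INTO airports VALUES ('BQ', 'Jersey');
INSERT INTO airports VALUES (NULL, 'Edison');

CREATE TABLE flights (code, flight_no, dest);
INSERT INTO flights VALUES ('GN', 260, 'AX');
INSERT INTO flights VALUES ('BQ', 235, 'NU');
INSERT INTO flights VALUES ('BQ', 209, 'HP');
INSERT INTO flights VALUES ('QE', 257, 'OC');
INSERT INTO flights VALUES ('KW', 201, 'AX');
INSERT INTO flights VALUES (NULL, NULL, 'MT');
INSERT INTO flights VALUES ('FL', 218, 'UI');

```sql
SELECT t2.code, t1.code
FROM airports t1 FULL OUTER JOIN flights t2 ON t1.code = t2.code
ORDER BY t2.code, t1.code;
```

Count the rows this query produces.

FULL OUTER JOIN keeps every row from both sides; unmatched rows get NULL for the other side's columns.
Matching on t1.code = t2.code. A NULL in a compared column never satisfies the condition.
- t1 (code=AX) has no partner → padded with NULL.
- t1 (code=AX) has no partner → padded with NULL.
- t1 (code=MT) has no partner → padded with NULL.
- t1 (code=MT) has no partner → padded with NULL.
- t1 (code=BQ) pairs with 2 row(s) of t2.
- t1 (code=NULL) has no partner → padded with NULL.
- 5 t2 row(s) had no t1 match → kept, t1 columns NULL.
Total: 2 matched + 10 padded = 12 rows.

12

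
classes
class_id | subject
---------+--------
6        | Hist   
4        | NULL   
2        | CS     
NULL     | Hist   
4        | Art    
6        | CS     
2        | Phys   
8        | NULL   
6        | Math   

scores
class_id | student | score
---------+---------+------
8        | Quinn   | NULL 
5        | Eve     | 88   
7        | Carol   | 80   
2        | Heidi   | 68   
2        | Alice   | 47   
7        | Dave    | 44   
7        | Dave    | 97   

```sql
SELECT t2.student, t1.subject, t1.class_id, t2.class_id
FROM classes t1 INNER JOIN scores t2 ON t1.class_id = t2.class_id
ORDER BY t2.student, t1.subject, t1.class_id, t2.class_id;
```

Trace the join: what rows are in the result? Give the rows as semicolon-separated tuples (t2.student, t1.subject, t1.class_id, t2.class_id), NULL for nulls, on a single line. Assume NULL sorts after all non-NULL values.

(Alice, CS, 2, 2); (Alice, Phys, 2, 2); (Heidi, CS, 2, 2); (Heidi, Phys, 2, 2); (Quinn, NULL, 8, 8)

INNER JOIN keeps only pairs where the ON condition holds.
Matching on t1.class_id = t2.class_id. A NULL in a compared column never satisfies the condition.
- t1 (class_id=6) has no partner → excluded.
- t1 (class_id=4) has no partner → excluded.
- t1 (class_id=2) pairs with 2 row(s) of t2.
- t1 (class_id=NULL) has no partner → excluded.
- t1 (class_id=4) has no partner → excluded.
- t1 (class_id=6) has no partner → excluded.
- t1 (class_id=2) pairs with 2 row(s) of t2.
- t1 (class_id=8) pairs with 1 row(s) of t2.
- t1 (class_id=6) has no partner → excluded.
After projecting and ordering:
t2.student | t1.subject | t1.class_id | t2.class_id
Alice | CS | 2 | 2
Alice | Phys | 2 | 2
Heidi | CS | 2 | 2
Heidi | Phys | 2 | 2
Quinn | NULL | 8 | 8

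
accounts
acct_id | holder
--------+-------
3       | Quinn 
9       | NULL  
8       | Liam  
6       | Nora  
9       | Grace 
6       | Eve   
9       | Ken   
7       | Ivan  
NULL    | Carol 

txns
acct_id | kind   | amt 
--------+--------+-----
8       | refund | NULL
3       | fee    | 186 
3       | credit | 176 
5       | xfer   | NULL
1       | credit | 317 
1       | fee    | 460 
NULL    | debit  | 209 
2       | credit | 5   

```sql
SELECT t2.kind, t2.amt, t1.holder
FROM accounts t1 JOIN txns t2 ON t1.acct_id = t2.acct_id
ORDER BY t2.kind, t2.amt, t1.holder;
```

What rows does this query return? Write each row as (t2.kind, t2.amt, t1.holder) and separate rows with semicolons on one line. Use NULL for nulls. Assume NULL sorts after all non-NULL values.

(credit, 176, Quinn); (fee, 186, Quinn); (refund, NULL, Liam)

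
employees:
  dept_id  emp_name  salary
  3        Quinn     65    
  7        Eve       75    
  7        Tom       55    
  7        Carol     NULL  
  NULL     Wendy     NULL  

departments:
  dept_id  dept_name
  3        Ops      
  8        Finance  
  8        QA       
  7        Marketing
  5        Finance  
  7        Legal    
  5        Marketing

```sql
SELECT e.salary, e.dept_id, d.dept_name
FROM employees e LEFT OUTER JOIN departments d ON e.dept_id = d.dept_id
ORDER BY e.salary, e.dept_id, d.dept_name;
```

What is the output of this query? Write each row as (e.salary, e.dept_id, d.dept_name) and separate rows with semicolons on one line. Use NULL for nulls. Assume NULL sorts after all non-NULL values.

(55, 7, Legal); (55, 7, Marketing); (65, 3, Ops); (75, 7, Legal); (75, 7, Marketing); (NULL, 7, Legal); (NULL, 7, Marketing); (NULL, NULL, NULL)

LEFT JOIN keeps every row from `employees`; unmatched rows get NULL for `departments`'s columns.
Matching on e.dept_id = d.dept_id. A NULL in a compared column never satisfies the condition.
- e[0] dept_id=3 → 1 match(es) in d → 1 row(s).
- e[1] dept_id=7 → 2 match(es) in d → 2 row(s).
- e[2] dept_id=7 → 2 match(es) in d → 2 row(s).
- e[3] dept_id=7 → 2 match(es) in d → 2 row(s).
- e[4] dept_id=NULL → no match; kept with NULLs on the d side.
After projecting and ordering:
e.salary | e.dept_id | d.dept_name
55 | 7 | Legal
55 | 7 | Marketing
65 | 3 | Ops
75 | 7 | Legal
75 | 7 | Marketing
NULL | 7 | Legal
NULL | 7 | Marketing
NULL | NULL | NULL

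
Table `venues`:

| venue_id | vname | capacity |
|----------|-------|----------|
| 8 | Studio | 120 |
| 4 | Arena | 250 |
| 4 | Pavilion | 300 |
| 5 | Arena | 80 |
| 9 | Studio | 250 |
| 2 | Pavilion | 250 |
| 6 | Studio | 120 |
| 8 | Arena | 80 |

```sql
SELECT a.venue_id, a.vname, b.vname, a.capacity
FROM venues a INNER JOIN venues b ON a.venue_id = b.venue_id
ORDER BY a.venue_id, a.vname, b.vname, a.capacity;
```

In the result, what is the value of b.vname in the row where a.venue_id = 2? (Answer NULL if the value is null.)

Pavilion

INNER JOIN keeps only pairs where the ON condition holds.
Matching on a.venue_id = b.venue_id.
Matched pairs: 12.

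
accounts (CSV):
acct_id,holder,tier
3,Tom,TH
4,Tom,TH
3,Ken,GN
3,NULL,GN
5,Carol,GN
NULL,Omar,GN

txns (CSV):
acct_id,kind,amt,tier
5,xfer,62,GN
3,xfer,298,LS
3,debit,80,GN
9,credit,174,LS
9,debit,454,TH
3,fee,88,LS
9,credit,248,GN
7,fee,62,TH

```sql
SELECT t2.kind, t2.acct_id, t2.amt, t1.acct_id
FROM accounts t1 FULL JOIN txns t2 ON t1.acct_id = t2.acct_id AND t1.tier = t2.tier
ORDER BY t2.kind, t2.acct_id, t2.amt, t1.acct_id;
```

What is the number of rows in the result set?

12

FULL OUTER JOIN keeps every row from both sides; unmatched rows get NULL for the other side's columns.
Matching on t1.acct_id = t2.acct_id AND t1.tier = t2.tier. A NULL in a compared column never satisfies the condition.
Matched pairs: 3; unmatched t1 rows kept: 3; unmatched t2 rows kept: 6.
Total: 3 matched + 9 padded = 12 rows.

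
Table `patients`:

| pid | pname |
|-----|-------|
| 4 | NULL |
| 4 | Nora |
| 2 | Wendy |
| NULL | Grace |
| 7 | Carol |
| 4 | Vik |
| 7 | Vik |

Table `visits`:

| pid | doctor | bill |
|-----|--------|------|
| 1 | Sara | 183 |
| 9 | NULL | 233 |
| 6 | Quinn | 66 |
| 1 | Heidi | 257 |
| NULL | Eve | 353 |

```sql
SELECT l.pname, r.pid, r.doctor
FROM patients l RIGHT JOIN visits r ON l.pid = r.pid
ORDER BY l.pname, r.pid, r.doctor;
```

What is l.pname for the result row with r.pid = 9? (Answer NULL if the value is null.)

NULL

RIGHT JOIN keeps every row from `visits`; unmatched rows get NULL for `patients`'s columns.
Matching on l.pid = r.pid. A NULL in a compared column never satisfies the condition.
- l (pid=4) has no partner in r.
- l (pid=4) has no partner in r.
- l (pid=2) has no partner in r.
- l (pid=NULL) has no partner in r.
- l (pid=7) has no partner in r.
- l (pid=4) has no partner in r.
- l (pid=7) has no partner in r.
- plus 5 unmatched r row(s), each kept with NULL l columns.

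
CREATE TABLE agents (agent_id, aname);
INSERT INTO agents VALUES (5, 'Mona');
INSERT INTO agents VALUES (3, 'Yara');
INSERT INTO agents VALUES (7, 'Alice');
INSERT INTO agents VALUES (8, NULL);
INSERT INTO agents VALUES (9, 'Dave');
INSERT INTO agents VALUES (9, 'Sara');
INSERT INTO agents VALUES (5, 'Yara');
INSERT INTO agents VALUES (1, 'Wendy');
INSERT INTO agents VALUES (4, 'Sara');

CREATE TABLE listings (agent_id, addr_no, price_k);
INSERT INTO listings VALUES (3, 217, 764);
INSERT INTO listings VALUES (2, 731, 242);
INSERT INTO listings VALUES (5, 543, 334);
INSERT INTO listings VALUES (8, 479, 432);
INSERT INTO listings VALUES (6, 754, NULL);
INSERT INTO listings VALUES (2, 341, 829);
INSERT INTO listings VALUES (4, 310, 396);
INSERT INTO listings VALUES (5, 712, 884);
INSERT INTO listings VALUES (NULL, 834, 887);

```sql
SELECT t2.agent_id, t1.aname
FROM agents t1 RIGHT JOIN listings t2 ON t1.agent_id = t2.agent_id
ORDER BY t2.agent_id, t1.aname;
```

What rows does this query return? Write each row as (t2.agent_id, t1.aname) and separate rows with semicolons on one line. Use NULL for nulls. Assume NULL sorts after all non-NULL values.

RIGHT JOIN keeps every row from `listings`; unmatched rows get NULL for `agents`'s columns.
Matching on t1.agent_id = t2.agent_id. A NULL in a compared column never satisfies the condition.
Matched pairs: 7; unmatched t2 rows kept: 4.

(2, NULL); (2, NULL); (3, Yara); (4, Sara); (5, Mona); (5, Mona); (5, Yara); (5, Yara); (6, NULL); (8, NULL); (NULL, NULL)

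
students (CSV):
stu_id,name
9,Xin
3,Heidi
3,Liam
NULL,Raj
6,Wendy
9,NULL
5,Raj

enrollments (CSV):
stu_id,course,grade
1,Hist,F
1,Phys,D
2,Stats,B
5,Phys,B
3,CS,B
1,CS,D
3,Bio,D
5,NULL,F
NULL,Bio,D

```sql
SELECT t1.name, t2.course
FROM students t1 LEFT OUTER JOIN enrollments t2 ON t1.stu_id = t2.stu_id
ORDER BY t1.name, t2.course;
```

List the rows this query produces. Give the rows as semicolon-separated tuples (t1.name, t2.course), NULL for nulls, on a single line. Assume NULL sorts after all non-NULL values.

LEFT JOIN keeps every row from `students`; unmatched rows get NULL for `enrollments`'s columns.
Matching on t1.stu_id = t2.stu_id. A NULL in a compared column never satisfies the condition.
- t1[0] stu_id=9 → no match; kept with NULLs on the t2 side.
- t1[1] stu_id=3 → 2 match(es) in t2 → 2 row(s).
- t1[2] stu_id=3 → 2 match(es) in t2 → 2 row(s).
- t1[3] stu_id=NULL → no match; kept with NULLs on the t2 side.
- t1[4] stu_id=6 → no match; kept with NULLs on the t2 side.
- t1[5] stu_id=9 → no match; kept with NULLs on the t2 side.
- t1[6] stu_id=5 → 2 match(es) in t2 → 2 row(s).
After projecting and ordering:
t1.name | t2.course
Heidi | Bio
Heidi | CS
Liam | Bio
Liam | CS
Raj | Phys
Raj | NULL
Raj | NULL
Wendy | NULL
Xin | NULL
NULL | NULL

(Heidi, Bio); (Heidi, CS); (Liam, Bio); (Liam, CS); (Raj, Phys); (Raj, NULL); (Raj, NULL); (Wendy, NULL); (Xin, NULL); (NULL, NULL)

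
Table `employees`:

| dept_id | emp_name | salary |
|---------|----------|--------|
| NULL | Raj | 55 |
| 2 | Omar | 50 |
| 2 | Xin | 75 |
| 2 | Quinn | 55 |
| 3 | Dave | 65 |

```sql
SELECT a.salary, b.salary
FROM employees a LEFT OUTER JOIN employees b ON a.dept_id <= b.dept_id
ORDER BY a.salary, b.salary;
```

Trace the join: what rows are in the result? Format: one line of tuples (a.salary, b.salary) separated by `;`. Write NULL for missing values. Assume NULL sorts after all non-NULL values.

LEFT JOIN keeps every row from `employees a`; unmatched rows get NULL for `employees b`'s columns.
Matching on a.dept_id <= b.dept_id. A NULL in a compared column never satisfies the condition.
Matched pairs: 13; unmatched a rows kept: 1.

(50, 50); (50, 55); (50, 65); (50, 75); (55, 50); (55, 55); (55, 65); (55, 75); (55, NULL); (65, 65); (75, 50); (75, 55); (75, 65); (75, 75)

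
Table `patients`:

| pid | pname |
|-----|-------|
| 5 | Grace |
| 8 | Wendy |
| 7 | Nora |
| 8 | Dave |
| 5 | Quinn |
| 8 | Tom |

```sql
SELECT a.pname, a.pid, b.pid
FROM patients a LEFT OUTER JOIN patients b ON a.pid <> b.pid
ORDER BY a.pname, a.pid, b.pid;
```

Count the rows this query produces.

22

LEFT JOIN keeps every row from `patients a`; unmatched rows get NULL for `patients b`'s columns.
Matching on a.pid <> b.pid.
- a[0] pid=5 → 4 match(es) in b → 4 row(s).
- a[1] pid=8 → 3 match(es) in b → 3 row(s).
- a[2] pid=7 → 5 match(es) in b → 5 row(s).
- a[3] pid=8 → 3 match(es) in b → 3 row(s).
- a[4] pid=5 → 4 match(es) in b → 4 row(s).
- a[5] pid=8 → 3 match(es) in b → 3 row(s).
Total: 22 rows.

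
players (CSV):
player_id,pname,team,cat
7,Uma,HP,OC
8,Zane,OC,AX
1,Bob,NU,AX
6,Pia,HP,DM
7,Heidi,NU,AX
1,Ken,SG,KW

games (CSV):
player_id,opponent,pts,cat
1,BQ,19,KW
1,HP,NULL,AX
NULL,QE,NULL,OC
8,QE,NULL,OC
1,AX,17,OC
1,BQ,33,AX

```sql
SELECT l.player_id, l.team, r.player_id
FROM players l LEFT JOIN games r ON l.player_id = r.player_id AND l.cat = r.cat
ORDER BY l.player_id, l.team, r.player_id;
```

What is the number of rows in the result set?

LEFT JOIN keeps every row from `players`; unmatched rows get NULL for `games`'s columns.
Matching on l.player_id = r.player_id AND l.cat = r.cat. A NULL in a compared column never satisfies the condition.
Matched pairs: 3; unmatched l rows kept: 4.
Total: 3 matched + 4 padded = 7 rows.

7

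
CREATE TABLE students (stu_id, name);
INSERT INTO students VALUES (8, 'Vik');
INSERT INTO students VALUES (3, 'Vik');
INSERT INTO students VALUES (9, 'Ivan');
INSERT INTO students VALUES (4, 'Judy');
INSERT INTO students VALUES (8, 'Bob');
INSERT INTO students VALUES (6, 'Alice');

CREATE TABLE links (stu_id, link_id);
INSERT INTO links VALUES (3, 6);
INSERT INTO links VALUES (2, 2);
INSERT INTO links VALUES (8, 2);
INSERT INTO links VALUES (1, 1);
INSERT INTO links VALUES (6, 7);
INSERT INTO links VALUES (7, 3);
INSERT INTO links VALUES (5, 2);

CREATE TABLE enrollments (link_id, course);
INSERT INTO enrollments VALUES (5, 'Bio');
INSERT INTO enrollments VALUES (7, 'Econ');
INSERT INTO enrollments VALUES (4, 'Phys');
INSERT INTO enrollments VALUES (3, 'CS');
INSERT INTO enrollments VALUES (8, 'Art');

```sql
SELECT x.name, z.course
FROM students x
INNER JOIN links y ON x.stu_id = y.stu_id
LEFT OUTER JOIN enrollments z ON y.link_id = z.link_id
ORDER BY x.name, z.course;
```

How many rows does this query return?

4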